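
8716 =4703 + 4013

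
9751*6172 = 60183172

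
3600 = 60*60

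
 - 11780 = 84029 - 95809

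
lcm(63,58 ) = 3654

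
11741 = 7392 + 4349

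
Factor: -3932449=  - 19^1 * 139^1*1489^1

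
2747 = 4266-1519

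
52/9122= 26/4561 = 0.01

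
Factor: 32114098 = 2^1*1567^1*10247^1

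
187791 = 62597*3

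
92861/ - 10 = - 92861/10 = - 9286.10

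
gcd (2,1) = 1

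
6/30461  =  6/30461 = 0.00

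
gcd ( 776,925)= 1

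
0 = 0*1716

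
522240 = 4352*120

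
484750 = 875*554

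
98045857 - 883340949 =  - 785295092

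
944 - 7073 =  - 6129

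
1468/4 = 367 =367.00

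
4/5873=4/5873 = 0.00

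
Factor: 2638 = 2^1*1319^1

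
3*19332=57996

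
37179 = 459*81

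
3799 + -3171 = 628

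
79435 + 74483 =153918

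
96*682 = 65472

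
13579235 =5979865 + 7599370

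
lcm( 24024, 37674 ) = 1657656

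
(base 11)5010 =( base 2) 1101000001010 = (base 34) 5q2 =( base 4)1220022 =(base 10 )6666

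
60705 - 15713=44992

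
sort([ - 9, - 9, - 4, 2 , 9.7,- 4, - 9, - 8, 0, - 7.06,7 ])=[ - 9, - 9, - 9, - 8,-7.06, - 4,-4,0,  2, 7,  9.7]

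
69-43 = 26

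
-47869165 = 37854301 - 85723466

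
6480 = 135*48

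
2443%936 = 571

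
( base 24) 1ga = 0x3ca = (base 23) 1j4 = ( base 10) 970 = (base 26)1B8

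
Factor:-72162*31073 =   -  2^1 * 3^2*7^1*19^1*23^1*193^1*211^1 = -2242289826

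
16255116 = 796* 20421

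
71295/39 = 23765/13 = 1828.08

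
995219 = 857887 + 137332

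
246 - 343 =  - 97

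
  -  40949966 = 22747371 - 63697337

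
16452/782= 8226/391 = 21.04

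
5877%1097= 392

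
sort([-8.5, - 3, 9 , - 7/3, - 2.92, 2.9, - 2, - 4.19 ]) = [  -  8.5, - 4.19, - 3,-2.92,- 7/3, - 2,2.9,  9]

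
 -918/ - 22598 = 459/11299 = 0.04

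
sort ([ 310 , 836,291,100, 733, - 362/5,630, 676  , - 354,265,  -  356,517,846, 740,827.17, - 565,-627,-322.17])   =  [ - 627 , - 565,  -  356 , - 354, - 322.17, - 362/5, 100,265,291,310,517,630, 676,733,740, 827.17,836, 846 ]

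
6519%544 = 535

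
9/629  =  9/629=   0.01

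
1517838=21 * 72278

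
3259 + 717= 3976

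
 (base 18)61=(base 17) 67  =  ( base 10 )109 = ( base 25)49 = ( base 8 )155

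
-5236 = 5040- 10276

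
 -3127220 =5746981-8874201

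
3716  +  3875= 7591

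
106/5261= 106/5261 =0.02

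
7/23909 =7/23909 = 0.00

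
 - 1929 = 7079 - 9008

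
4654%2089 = 476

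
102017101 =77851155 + 24165946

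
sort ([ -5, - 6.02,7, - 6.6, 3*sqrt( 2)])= [-6.6,- 6.02, - 5,3 * sqrt( 2), 7]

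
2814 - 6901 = -4087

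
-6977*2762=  - 19270474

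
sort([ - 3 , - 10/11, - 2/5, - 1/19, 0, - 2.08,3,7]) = [-3, - 2.08, - 10/11, - 2/5, - 1/19, 0,3 , 7 ]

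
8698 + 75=8773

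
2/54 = 1/27 = 0.04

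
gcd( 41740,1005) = 5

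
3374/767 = 4 + 306/767 = 4.40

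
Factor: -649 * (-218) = 141482 = 2^1*11^1 * 59^1*109^1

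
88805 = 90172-1367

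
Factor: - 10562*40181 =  - 2^1*23^1*1747^1*5281^1 = - 424391722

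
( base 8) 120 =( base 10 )80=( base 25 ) 35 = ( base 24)38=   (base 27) 2Q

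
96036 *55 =5281980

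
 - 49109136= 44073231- 93182367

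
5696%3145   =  2551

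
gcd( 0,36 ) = 36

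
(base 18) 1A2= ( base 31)GA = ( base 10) 506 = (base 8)772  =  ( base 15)23B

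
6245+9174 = 15419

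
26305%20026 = 6279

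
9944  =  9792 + 152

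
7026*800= 5620800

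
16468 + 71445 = 87913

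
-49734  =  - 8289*6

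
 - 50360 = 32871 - 83231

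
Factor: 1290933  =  3^2*7^1*31^1*661^1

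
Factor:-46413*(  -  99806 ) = 2^1*3^5*7^1*191^1 * 7129^1 = 4632295878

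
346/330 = 173/165 = 1.05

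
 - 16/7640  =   - 1 + 953/955 =-0.00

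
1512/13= 1512/13 = 116.31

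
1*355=355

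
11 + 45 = 56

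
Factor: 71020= 2^2*5^1*53^1*67^1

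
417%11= 10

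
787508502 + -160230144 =627278358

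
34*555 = 18870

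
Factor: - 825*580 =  - 478500 = - 2^2*3^1*5^3*11^1*29^1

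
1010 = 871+139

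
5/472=5/472=0.01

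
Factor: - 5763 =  - 3^1*17^1*113^1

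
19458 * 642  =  12492036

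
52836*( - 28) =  - 1479408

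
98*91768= 8993264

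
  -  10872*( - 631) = 6860232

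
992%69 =26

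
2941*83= 244103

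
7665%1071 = 168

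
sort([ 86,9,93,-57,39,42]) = [ - 57,9,39,42, 86,93 ] 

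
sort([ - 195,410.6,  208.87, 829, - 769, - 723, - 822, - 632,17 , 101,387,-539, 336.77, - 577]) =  [ - 822, - 769, - 723, - 632,  -  577, - 539, - 195,17,101,208.87, 336.77, 387,410.6,829]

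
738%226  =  60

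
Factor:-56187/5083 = - 3^3*13^(-1)*17^ ( - 1)*23^ ( - 1) * 2081^1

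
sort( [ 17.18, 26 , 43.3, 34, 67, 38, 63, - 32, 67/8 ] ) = [ - 32,  67/8, 17.18, 26, 34, 38,43.3,63, 67]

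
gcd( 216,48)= 24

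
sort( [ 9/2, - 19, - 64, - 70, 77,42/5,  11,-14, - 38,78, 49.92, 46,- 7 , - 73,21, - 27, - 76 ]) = [ - 76,-73, -70, - 64, - 38, - 27, - 19,- 14, -7,9/2,42/5,  11, 21,  46 , 49.92, 77, 78 ]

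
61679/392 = 61679/392 = 157.34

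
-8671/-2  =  8671/2 = 4335.50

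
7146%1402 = 136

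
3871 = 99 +3772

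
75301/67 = 75301/67= 1123.90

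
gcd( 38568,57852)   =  19284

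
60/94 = 30/47 = 0.64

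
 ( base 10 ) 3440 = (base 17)BF6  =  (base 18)AB2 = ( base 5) 102230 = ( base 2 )110101110000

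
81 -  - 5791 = 5872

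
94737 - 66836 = 27901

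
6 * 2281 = 13686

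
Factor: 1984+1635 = 7^1*11^1*47^1 = 3619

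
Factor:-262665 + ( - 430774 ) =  - 31^1*22369^1 = - 693439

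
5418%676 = 10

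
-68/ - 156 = 17/39 = 0.44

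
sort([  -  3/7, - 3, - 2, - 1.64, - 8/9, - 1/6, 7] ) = [- 3, - 2,-1.64, - 8/9, - 3/7,-1/6, 7 ] 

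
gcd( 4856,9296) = 8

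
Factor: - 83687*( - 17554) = 1469041598  =  2^1 * 53^1*67^1*131^1*1579^1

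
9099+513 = 9612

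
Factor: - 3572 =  - 2^2* 19^1*47^1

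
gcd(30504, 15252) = 15252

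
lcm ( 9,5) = 45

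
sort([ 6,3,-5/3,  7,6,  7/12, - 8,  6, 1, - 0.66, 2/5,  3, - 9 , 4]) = [ - 9, - 8, - 5/3,  -  0.66,  2/5,7/12,1, 3,  3, 4,6, 6,  6,7]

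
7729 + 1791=9520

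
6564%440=404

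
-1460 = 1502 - 2962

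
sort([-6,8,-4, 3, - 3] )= [ - 6,-4, - 3, 3, 8 ] 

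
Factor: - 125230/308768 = - 62615/154384 = -2^(-4)*5^1 *7^1* 1789^1 * 9649^( - 1) 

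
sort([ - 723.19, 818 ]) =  [ - 723.19,818] 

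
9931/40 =9931/40 = 248.28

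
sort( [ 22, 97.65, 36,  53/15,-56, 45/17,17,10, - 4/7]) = [ - 56,  -  4/7, 45/17, 53/15, 10, 17 , 22,36,97.65]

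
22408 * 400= 8963200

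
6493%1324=1197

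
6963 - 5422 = 1541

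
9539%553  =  138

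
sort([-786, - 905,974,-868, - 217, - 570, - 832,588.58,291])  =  [-905,  -  868,-832  ,-786 , - 570, -217 , 291,588.58, 974] 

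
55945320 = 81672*685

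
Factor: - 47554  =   - 2^1*13^1 *31^1*59^1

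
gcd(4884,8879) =1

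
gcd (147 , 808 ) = 1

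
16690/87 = 16690/87 = 191.84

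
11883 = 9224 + 2659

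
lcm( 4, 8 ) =8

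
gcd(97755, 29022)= 21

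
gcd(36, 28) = 4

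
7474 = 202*37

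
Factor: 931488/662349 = 2^5*31^1*313^1*220783^(  -  1 ) = 310496/220783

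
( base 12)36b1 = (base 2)1100000100101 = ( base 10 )6181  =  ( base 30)6Q1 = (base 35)51L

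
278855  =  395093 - 116238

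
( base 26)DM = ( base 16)168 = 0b101101000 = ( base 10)360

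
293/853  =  293/853=0.34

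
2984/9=331 + 5/9=331.56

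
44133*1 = 44133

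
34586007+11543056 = 46129063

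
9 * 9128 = 82152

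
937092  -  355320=581772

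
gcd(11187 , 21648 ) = 33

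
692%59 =43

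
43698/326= 21849/163 = 134.04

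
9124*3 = 27372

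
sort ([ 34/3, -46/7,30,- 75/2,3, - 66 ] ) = [  -  66, - 75/2,-46/7,3, 34/3 , 30]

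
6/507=2/169 = 0.01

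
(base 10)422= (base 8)646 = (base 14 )222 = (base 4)12212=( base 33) CQ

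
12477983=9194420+3283563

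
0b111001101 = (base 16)1cd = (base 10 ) 461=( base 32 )ed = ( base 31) ER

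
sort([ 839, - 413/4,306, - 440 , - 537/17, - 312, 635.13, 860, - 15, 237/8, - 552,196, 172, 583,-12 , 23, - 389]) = [ - 552, - 440 , - 389, - 312,- 413/4, - 537/17 , - 15,-12, 23, 237/8, 172,196, 306, 583, 635.13, 839, 860 ] 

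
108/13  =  108/13 = 8.31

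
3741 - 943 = 2798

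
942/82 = 471/41 = 11.49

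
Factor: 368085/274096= 2^( - 4 )*3^1*5^1*37^( - 1)*53^1 =795/592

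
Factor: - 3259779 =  -3^1*47^1*61^1*379^1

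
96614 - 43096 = 53518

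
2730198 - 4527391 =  - 1797193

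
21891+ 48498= 70389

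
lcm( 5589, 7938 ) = 547722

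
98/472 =49/236  =  0.21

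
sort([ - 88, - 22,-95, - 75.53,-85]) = [-95, - 88, - 85,  -  75.53 ,-22] 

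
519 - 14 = 505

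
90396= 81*1116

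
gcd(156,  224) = 4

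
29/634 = 29/634 = 0.05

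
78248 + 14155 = 92403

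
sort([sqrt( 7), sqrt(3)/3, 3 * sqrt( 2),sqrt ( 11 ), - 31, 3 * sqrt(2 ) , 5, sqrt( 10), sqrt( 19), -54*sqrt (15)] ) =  [ - 54*sqrt(15),  -  31, sqrt( 3)/3 , sqrt( 7), sqrt( 10 ),sqrt( 11), 3*sqrt(2 ), 3 * sqrt( 2), sqrt(19), 5]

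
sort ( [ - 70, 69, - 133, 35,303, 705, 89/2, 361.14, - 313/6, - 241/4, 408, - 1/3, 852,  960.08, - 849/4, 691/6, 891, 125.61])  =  [ - 849/4,-133 ,-70, - 241/4 , - 313/6, - 1/3, 35, 89/2, 69, 691/6, 125.61, 303 , 361.14, 408, 705, 852, 891, 960.08] 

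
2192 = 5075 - 2883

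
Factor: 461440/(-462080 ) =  - 2^( -1)*7^1*19^(  -  2) * 103^1 = -721/722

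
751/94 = 7 + 93/94 = 7.99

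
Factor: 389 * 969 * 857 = 3^1*17^1*19^1* 389^1*857^1 = 323038437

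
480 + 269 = 749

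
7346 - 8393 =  - 1047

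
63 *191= 12033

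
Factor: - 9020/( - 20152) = 2^( - 1 )*5^1*41^1 * 229^( - 1) = 205/458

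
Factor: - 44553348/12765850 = - 22276674/6382925 = - 2^1*3^3*5^( - 2)*7^2*199^( - 1) * 1283^ ( -1)*8419^1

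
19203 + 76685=95888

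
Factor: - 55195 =-5^1* 7^1*19^1*83^1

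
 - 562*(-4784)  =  2688608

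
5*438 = 2190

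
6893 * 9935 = 68481955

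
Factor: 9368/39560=1171/4945 = 5^( - 1)*23^(-1)*43^( - 1)*1171^1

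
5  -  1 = 4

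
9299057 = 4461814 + 4837243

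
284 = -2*( - 142 ) 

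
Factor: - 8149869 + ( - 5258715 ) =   -  13408584 = - 2^3*3^1 * 7^1*79813^1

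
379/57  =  6+37/57 = 6.65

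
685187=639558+45629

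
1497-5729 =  - 4232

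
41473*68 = 2820164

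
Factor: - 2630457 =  - 3^2*331^1*883^1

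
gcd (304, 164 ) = 4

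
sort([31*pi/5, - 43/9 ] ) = [ - 43/9, 31*pi/5 ] 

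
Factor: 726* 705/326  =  3^2 * 5^1 *11^2*47^1 * 163^( - 1) = 255915/163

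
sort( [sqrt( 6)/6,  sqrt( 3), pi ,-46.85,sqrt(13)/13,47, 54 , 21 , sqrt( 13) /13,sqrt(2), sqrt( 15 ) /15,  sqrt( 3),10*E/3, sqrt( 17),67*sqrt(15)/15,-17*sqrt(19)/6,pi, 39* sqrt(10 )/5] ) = [-46.85,- 17*sqrt(19 )/6,sqrt(15 ) /15, sqrt( 13)/13, sqrt(13 ) /13 , sqrt(6)/6 , sqrt( 2) , sqrt(3),sqrt( 3), pi,pi, sqrt ( 17), 10 * E/3, 67*sqrt( 15) /15,  21,39 * sqrt( 10) /5,47,  54] 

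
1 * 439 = 439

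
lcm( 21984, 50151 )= 1604832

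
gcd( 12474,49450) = 2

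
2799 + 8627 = 11426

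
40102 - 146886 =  - 106784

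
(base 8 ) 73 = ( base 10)59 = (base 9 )65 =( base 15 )3E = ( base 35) 1o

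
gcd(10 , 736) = 2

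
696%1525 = 696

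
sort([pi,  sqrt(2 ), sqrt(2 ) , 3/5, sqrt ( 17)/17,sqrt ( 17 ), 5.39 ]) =[ sqrt( 17 )/17, 3/5,sqrt(2 ), sqrt(2),pi , sqrt( 17 ), 5.39] 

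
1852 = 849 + 1003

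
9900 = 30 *330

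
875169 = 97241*9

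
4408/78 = 56 + 20/39 = 56.51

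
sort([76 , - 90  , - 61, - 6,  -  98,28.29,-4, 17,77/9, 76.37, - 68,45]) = [ - 98, - 90,-68,-61,  -  6,-4, 77/9, 17, 28.29, 45, 76, 76.37]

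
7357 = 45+7312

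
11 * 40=440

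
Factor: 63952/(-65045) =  - 2^4*5^( - 1 )*7^1*571^1*13009^( - 1 ) 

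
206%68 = 2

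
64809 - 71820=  - 7011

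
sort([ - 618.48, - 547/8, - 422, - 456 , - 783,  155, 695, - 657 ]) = [ - 783, - 657, - 618.48, - 456, - 422,  -  547/8, 155, 695]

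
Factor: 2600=2^3*5^2*13^1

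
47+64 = 111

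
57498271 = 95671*601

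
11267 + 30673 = 41940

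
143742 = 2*71871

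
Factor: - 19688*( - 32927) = 2^3*19^1*23^1* 107^1* 1733^1 = 648266776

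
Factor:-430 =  - 2^1*5^1*43^1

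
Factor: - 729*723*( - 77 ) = 3^7*7^1*11^1*241^1 = 40584159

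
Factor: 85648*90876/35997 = 2^6*13^( - 2)*53^1* 71^( - 1)*101^1*7573^1 =2594449216/11999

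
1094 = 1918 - 824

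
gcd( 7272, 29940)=12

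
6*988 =5928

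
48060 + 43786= 91846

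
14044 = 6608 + 7436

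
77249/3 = 77249/3 = 25749.67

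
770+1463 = 2233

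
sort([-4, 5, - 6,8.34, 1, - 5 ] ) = [ - 6 ,-5, - 4 , 1,5 , 8.34] 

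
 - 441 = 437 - 878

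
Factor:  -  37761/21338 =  - 2^(-1) * 3^1*41^1*47^(-1)*227^( - 1 )*307^1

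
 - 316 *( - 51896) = 16399136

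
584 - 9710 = - 9126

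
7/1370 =7/1370=0.01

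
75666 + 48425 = 124091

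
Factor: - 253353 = -3^1*79^1*1069^1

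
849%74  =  35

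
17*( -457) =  - 7769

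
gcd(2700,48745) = 5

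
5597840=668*8380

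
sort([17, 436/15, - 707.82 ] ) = [ - 707.82,  17, 436/15]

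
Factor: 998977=7^1*142711^1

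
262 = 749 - 487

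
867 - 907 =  - 40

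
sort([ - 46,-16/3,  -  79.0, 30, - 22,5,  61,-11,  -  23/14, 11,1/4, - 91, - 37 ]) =[ - 91,  -  79.0, - 46  , - 37, - 22, - 11,-16/3, - 23/14,  1/4, 5, 11, 30,61]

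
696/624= 1 + 3/26 =1.12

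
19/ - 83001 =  - 1 + 82982/83001 =-0.00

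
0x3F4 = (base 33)UM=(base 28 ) 184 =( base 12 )704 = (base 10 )1012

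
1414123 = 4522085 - 3107962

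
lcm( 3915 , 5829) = 262305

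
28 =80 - 52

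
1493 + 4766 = 6259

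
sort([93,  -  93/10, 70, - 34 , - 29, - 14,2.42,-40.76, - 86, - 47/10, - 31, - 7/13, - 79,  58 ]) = [ - 86, - 79, - 40.76, - 34, - 31, - 29,- 14 , - 93/10, - 47/10 , - 7/13, 2.42  ,  58,70 , 93] 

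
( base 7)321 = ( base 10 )162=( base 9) 200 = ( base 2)10100010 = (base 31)57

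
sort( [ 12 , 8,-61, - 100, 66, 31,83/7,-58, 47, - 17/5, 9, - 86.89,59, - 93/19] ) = [ - 100, - 86.89,-61, - 58, - 93/19, - 17/5,  8, 9,83/7,  12, 31,  47,59, 66]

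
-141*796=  - 112236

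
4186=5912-1726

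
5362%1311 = 118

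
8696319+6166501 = 14862820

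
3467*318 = 1102506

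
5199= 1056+4143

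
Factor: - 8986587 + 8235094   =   - 751493 = - 853^1*881^1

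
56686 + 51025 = 107711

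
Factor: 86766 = 2^1 *3^1*14461^1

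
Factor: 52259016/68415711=17419672/22805237 = 2^3*7^( - 2 )*13^( - 1)*101^1 * 21559^1*35801^( -1)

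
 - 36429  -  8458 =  - 44887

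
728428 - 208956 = 519472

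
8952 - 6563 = 2389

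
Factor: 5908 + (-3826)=2082 = 2^1*3^1*347^1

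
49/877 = 49/877 = 0.06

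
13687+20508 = 34195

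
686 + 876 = 1562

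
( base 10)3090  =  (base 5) 44330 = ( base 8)6022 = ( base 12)1956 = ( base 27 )46c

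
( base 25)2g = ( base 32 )22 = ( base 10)66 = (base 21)33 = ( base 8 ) 102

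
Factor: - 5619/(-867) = 17^( - 2)* 1873^1 = 1873/289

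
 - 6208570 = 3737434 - 9946004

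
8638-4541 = 4097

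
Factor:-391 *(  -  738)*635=2^1 * 3^2*5^1*17^1*23^1*41^1 * 127^1= 183234330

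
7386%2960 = 1466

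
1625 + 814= 2439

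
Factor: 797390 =2^1*5^1*11^2*659^1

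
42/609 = 2/29 =0.07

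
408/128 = 3+3/16 = 3.19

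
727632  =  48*15159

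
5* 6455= 32275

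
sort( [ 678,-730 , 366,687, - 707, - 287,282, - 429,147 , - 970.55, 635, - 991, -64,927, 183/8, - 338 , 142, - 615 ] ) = [ - 991, - 970.55, - 730, - 707, - 615, - 429, - 338, - 287, - 64,183/8,142,147,  282,366,635,678,687, 927 ] 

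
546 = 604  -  58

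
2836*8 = 22688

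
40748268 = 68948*591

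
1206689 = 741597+465092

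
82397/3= 82397/3=   27465.67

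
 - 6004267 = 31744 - 6036011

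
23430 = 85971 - 62541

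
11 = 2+9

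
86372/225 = 383  +  197/225 = 383.88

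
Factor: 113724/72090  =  702/445 =2^1*3^3*5^(  -  1 )* 13^1*89^(-1 ) 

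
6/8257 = 6/8257= 0.00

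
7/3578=7/3578 = 0.00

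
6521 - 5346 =1175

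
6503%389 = 279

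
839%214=197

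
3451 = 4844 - 1393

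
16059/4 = 16059/4 = 4014.75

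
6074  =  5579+495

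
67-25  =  42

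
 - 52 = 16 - 68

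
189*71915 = 13591935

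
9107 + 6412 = 15519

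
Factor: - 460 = -2^2*5^1*23^1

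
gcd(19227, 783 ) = 87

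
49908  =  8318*6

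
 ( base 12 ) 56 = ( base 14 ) 4A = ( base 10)66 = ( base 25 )2G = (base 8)102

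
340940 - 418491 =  - 77551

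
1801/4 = 450+1/4 =450.25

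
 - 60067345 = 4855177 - 64922522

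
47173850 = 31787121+15386729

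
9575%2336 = 231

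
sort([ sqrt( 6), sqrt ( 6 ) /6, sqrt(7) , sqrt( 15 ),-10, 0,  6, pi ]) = [ - 10, 0,sqrt( 6 )/6,sqrt ( 6), sqrt(7 ), pi,  sqrt(15),6]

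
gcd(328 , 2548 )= 4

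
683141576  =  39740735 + 643400841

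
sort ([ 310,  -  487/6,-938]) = [ - 938,- 487/6, 310] 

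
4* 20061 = 80244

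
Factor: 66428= 2^2*16607^1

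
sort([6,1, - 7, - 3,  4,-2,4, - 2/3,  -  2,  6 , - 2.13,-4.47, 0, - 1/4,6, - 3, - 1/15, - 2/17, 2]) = [-7, - 4.47, - 3, - 3, - 2.13, - 2, - 2,  -  2/3, - 1/4, - 2/17, - 1/15, 0, 1, 2, 4,4, 6, 6,  6] 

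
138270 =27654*5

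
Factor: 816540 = 2^2*3^1 * 5^1*31^1 *439^1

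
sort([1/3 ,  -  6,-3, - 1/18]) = [  -  6, - 3, - 1/18,1/3 ] 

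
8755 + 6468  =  15223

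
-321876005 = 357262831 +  - 679138836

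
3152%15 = 2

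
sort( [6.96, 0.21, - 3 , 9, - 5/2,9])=[ - 3,  -  5/2, 0.21 , 6.96, 9,9 ]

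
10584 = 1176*9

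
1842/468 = 3 + 73/78 = 3.94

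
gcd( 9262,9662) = 2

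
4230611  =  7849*539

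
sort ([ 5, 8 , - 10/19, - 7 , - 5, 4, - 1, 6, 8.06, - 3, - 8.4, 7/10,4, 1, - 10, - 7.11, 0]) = [ - 10, - 8.4, - 7.11, - 7, - 5, - 3, - 1, - 10/19,0, 7/10, 1,  4, 4, 5, 6, 8, 8.06]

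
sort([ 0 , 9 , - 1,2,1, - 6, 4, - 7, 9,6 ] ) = [- 7, - 6, - 1,0,1,2, 4 , 6, 9, 9]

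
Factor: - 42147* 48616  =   - 2049018552 = - 2^3* 3^3*7^1*  59^1*103^1*223^1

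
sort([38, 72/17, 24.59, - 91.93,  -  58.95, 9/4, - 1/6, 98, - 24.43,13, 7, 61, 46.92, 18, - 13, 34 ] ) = [ - 91.93, - 58.95,- 24.43, - 13, - 1/6,9/4,72/17 , 7, 13, 18, 24.59,34,38, 46.92, 61 , 98]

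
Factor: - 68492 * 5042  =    -  2^3 * 2521^1*17123^1 = -345336664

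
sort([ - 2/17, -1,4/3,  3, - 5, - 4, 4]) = [  -  5, - 4,-1, - 2/17, 4/3, 3, 4] 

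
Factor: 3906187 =3906187^1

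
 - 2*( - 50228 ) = 100456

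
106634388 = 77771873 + 28862515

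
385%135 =115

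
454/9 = 50 + 4/9 = 50.44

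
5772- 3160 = 2612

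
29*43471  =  1260659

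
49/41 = 1+ 8/41 = 1.20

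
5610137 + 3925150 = 9535287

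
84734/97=873 + 53/97 = 873.55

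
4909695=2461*1995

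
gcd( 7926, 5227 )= 1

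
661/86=661/86= 7.69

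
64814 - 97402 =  - 32588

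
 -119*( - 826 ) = 98294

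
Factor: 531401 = 13^1*41^1*997^1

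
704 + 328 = 1032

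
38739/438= 12913/146 = 88.45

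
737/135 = 737/135 = 5.46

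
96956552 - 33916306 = 63040246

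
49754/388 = 24877/194=128.23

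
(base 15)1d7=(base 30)E7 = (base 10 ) 427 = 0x1ab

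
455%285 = 170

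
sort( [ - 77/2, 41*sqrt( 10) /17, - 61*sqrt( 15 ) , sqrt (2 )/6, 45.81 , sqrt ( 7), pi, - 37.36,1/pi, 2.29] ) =[  -  61 * sqrt(15),-77/2,- 37.36, sqrt( 2) /6,1/pi, 2.29 , sqrt( 7), pi, 41*sqrt (10)/17,  45.81]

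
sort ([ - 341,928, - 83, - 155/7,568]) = [ - 341, - 83, - 155/7,568,928] 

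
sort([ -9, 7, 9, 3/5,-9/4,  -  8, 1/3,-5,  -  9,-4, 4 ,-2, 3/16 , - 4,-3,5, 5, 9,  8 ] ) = [  -  9,-9,- 8, - 5,-4, - 4,-3 ,-9/4 ,-2, 3/16,1/3, 3/5, 4,  5,  5, 7,  8 , 9, 9] 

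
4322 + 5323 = 9645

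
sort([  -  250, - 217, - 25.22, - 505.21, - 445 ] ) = [ - 505.21, - 445, - 250, - 217,- 25.22]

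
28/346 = 14/173 = 0.08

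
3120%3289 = 3120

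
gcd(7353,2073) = 3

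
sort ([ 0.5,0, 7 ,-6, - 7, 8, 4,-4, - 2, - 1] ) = [ - 7,-6, - 4 , - 2, - 1, 0,0.5,4,7, 8]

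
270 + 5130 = 5400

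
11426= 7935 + 3491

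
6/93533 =6/93533 = 0.00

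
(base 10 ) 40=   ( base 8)50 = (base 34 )16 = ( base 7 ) 55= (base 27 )1D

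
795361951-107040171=688321780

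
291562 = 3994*73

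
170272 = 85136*2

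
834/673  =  834/673 = 1.24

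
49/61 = 49/61 = 0.80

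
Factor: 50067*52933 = 3^2*43^1*1231^1*5563^1 =2650196511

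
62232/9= 6914+ 2/3 = 6914.67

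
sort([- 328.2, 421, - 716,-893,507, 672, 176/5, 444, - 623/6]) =[ - 893, -716, - 328.2, - 623/6 , 176/5,421, 444,507, 672 ]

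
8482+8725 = 17207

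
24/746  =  12/373 = 0.03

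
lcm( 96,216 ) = 864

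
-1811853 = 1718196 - 3530049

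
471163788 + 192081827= 663245615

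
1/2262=1/2262 = 0.00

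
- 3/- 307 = 3/307 = 0.01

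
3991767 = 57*70031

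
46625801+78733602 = 125359403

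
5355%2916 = 2439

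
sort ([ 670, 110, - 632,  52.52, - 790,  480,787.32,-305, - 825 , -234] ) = [-825, - 790,  -  632, - 305, - 234 , 52.52,  110,480,670, 787.32]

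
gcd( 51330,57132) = 6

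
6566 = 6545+21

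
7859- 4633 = 3226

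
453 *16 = 7248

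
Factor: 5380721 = 17^1*113^1 * 2801^1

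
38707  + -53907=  - 15200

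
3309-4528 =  - 1219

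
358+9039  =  9397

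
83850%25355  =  7785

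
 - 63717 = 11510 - 75227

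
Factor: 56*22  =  2^4*7^1*11^1 = 1232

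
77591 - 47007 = 30584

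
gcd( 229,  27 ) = 1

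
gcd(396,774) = 18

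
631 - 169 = 462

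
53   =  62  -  9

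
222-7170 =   -  6948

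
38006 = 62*613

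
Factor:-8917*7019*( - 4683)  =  3^1*7^1 * 37^1*223^1*241^1*7019^1=293101584909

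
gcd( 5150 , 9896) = 2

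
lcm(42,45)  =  630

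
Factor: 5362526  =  2^1*13^1*206251^1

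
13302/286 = 6651/143 = 46.51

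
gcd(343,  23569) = 49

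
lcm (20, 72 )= 360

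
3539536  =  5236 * 676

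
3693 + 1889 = 5582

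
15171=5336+9835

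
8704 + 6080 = 14784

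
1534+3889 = 5423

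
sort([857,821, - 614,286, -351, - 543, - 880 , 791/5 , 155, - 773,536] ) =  [-880, - 773, - 614, - 543, - 351, 155,791/5 , 286, 536,821,857] 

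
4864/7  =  4864/7 = 694.86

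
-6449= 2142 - 8591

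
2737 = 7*391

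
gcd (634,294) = 2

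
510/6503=510/6503 = 0.08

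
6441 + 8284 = 14725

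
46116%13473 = 5697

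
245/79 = 3 + 8/79 = 3.10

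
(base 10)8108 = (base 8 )17654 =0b1111110101100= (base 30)908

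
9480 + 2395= 11875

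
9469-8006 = 1463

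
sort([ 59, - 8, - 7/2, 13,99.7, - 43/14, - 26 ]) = [  -  26, - 8, - 7/2,  -  43/14, 13,59,99.7] 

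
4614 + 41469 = 46083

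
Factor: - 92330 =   -  2^1*5^1*7^1*1319^1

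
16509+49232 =65741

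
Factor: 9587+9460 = 3^1*7^1 * 907^1   =  19047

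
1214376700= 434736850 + 779639850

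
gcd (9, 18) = 9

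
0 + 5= 5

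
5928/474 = 988/79  =  12.51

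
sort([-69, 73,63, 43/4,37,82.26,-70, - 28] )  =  [ - 70, - 69,- 28 , 43/4,37,63, 73, 82.26]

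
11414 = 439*26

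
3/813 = 1/271=0.00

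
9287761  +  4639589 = 13927350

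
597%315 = 282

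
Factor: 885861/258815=3^2 * 5^(-1) * 37^(-1 )*1399^( - 1) * 98429^1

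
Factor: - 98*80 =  -2^5 * 5^1 * 7^2 = - 7840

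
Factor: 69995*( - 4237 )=-296568815 = - 5^1*19^1*223^1*13999^1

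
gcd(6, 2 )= 2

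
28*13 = 364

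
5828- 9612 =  - 3784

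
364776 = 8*45597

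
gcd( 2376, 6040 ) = 8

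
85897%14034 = 1693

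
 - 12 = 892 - 904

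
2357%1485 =872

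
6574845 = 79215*83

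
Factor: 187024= 2^4 * 11689^1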